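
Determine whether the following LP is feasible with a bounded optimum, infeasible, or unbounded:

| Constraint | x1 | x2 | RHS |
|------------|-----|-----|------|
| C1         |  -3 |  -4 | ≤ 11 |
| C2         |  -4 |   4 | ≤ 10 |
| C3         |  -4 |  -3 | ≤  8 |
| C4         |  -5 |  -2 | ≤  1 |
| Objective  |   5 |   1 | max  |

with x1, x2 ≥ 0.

Unbounded (objective can increase without bound)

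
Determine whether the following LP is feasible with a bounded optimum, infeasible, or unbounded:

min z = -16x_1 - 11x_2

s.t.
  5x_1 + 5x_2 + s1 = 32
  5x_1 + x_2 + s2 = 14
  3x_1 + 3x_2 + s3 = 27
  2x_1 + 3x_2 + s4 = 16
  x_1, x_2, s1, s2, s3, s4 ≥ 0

Feasible with a bounded optimal solution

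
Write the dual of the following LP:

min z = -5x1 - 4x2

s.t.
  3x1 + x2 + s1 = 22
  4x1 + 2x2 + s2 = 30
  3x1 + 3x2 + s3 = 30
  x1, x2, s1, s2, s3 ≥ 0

Primal min cᵀx s.t. Ax ≤ b, x ≥ 0  →  Dual max −bᵀy s.t. Aᵀy ≥ −c, y ≥ 0.

Maximize: z = -22y1 - 30y2 - 30y3

Subject to:
  3y1 + 4y2 + 3y3 ≥ 5
  y1 + 2y2 + 3y3 ≥ 4
  y1, y2, y3 ≥ 0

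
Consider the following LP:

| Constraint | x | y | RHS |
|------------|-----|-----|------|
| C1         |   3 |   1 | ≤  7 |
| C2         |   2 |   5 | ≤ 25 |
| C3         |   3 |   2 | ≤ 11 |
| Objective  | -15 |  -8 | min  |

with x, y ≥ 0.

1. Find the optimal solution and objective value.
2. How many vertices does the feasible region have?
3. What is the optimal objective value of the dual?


1. x = 1, y = 4, z = -47
2. 5
3. -47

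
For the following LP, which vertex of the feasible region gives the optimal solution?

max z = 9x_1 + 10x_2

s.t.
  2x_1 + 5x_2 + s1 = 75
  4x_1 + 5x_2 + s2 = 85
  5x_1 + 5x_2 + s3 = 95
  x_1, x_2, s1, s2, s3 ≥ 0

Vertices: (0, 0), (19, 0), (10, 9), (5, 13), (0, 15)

Evaluate the objective at each vertex of the feasible region:
  z(0, 0) = 0
  z(19, 0) = 171
  z(10, 9) = 180  ←
  z(5, 13) = 175
  z(0, 15) = 150
The maximum is at x_1 = 10, x_2 = 9.

(10, 9)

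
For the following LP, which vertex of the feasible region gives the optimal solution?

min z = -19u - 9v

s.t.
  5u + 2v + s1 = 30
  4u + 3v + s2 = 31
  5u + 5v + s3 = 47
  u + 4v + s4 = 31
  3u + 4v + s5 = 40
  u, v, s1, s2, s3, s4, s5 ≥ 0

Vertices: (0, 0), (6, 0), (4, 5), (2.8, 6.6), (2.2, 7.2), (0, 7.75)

Evaluate the objective at each vertex of the feasible region:
  z(0, 0) = 0
  z(6, 0) = -114
  z(4, 5) = -121  ←
  z(2.8, 6.6) = -112.6
  z(2.2, 7.2) = -106.6
  z(0, 7.75) = -69.75
The minimum is at u = 4, v = 5.

(4, 5)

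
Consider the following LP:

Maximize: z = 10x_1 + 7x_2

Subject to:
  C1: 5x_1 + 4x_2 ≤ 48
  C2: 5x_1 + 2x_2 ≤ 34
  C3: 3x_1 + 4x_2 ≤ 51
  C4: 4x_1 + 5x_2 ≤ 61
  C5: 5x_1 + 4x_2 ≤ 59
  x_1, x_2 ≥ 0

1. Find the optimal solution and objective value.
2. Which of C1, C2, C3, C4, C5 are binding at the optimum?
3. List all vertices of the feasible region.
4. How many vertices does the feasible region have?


1. x_1 = 4, x_2 = 7, z = 89
2. C1, C2
3. (0, 0), (6.8, 0), (4, 7), (0, 12)
4. 4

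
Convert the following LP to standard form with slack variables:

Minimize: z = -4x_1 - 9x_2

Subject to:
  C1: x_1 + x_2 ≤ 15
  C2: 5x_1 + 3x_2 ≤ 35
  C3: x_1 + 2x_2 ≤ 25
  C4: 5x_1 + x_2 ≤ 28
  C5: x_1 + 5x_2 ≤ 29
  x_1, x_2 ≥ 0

min z = -4x_1 - 9x_2

s.t.
  x_1 + x_2 + s1 = 15
  5x_1 + 3x_2 + s2 = 35
  x_1 + 2x_2 + s3 = 25
  5x_1 + x_2 + s4 = 28
  x_1 + 5x_2 + s5 = 29
  x_1, x_2, s1, s2, s3, s4, s5 ≥ 0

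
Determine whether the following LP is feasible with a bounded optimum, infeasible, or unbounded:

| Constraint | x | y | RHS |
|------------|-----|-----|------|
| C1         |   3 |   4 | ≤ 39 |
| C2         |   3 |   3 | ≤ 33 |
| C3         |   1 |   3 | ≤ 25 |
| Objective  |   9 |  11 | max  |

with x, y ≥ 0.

Feasible with a bounded optimal solution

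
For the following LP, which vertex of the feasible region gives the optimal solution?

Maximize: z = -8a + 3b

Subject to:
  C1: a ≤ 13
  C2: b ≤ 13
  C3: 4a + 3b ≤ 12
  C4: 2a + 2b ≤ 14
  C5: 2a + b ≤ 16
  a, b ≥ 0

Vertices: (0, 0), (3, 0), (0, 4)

Evaluate the objective at each vertex of the feasible region:
  z(0, 0) = 0
  z(3, 0) = -24
  z(0, 4) = 12  ←
The maximum is at a = 0, b = 4.

(0, 4)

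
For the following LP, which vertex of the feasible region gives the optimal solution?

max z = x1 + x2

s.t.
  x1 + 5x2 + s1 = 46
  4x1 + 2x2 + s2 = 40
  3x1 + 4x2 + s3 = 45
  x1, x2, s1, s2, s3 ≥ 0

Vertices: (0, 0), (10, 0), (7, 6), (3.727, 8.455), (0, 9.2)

Evaluate the objective at each vertex of the feasible region:
  z(0, 0) = 0
  z(10, 0) = 10
  z(7, 6) = 13  ←
  z(3.727, 8.455) = 12.18
  z(0, 9.2) = 9.2
The maximum is at x1 = 7, x2 = 6.

(7, 6)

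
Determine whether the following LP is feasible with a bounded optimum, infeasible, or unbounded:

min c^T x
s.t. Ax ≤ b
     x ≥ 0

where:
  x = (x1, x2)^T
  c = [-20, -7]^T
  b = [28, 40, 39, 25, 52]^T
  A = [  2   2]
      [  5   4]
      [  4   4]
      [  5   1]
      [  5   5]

Feasible with a bounded optimal solution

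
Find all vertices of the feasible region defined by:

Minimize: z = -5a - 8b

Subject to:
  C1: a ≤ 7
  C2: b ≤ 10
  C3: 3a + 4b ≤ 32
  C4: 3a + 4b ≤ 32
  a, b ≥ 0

(0, 0), (7, 0), (7, 2.75), (0, 8)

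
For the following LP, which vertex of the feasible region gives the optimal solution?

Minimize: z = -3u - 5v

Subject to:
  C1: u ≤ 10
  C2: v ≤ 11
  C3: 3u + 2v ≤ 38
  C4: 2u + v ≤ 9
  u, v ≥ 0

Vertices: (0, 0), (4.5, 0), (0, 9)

Evaluate the objective at each vertex of the feasible region:
  z(0, 0) = 0
  z(4.5, 0) = -13.5
  z(0, 9) = -45  ←
The minimum is at u = 0, v = 9.

(0, 9)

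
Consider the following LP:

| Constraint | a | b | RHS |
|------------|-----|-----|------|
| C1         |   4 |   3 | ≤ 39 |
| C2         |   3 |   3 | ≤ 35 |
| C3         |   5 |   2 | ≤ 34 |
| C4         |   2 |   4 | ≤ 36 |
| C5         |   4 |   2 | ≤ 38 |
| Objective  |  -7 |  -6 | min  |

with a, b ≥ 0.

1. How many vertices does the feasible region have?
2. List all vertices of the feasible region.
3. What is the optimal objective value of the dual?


1. 4
2. (0, 0), (6.8, 0), (4, 7), (0, 9)
3. -70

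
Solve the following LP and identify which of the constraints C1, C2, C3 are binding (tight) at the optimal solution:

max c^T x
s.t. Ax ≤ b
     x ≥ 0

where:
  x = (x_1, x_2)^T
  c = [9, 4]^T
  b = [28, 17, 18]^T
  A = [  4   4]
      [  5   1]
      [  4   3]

At x_1 = 3, x_2 = 2, compute slack b - a·x for each constraint:
  C1: 28 − 20 = 8  (slack)
  C2: 17 − 17 = 0  (binding)
  C3: 18 − 18 = 0  (binding)

Optimal: x_1 = 3, x_2 = 2
Binding: C2, C3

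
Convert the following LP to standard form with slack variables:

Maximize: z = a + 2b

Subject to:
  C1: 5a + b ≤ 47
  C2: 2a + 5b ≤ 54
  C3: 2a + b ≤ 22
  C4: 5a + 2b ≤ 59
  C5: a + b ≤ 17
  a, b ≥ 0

max z = a + 2b

s.t.
  5a + b + s1 = 47
  2a + 5b + s2 = 54
  2a + b + s3 = 22
  5a + 2b + s4 = 59
  a + b + s5 = 17
  a, b, s1, s2, s3, s4, s5 ≥ 0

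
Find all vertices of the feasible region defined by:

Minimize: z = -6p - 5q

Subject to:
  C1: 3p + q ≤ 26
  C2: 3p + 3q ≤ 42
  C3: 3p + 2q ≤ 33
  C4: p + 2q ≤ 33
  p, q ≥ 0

(0, 0), (8.667, 0), (6.333, 7), (5, 9), (0, 14)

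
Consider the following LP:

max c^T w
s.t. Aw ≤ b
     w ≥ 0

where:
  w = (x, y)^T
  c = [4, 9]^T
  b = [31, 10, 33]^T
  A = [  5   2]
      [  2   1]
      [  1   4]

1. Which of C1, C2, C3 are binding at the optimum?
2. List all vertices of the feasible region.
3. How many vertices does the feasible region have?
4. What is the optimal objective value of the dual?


1. C2, C3
2. (0, 0), (5, 0), (1, 8), (0, 8.25)
3. 4
4. 76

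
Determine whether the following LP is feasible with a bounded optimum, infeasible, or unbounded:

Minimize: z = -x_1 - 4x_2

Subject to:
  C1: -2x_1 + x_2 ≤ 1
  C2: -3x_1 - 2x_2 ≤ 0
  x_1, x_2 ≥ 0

Unbounded (objective can decrease without bound)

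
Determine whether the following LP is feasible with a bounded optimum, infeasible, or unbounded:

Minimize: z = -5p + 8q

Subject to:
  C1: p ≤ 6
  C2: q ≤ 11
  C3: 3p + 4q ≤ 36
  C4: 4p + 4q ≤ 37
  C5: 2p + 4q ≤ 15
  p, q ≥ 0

Feasible with a bounded optimal solution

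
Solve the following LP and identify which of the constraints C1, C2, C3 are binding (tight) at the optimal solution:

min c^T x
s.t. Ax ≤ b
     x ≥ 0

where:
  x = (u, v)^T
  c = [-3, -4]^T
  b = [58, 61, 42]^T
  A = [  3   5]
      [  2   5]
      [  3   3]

At u = 6, v = 8, compute slack b - a·x for each constraint:
  C1: 58 − 58 = 0  (binding)
  C2: 61 − 52 = 9  (slack)
  C3: 42 − 42 = 0  (binding)

Optimal: u = 6, v = 8
Binding: C1, C3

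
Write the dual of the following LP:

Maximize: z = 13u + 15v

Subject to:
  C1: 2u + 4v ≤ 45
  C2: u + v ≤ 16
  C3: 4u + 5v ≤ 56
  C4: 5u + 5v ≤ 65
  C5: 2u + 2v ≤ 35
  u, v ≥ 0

Primal max cᵀx s.t. Ax ≤ b, x ≥ 0  →  Dual min bᵀy s.t. Aᵀy ≥ c, y ≥ 0.

Minimize: z = 45y1 + 16y2 + 56y3 + 65y4 + 35y5

Subject to:
  2y1 + y2 + 4y3 + 5y4 + 2y5 ≥ 13
  4y1 + y2 + 5y3 + 5y4 + 2y5 ≥ 15
  y1, y2, y3, y4, y5 ≥ 0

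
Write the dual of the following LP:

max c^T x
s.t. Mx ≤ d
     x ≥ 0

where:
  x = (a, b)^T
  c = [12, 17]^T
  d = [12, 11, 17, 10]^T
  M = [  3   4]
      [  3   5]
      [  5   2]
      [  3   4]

Primal max cᵀx s.t. Ax ≤ b, x ≥ 0  →  Dual min bᵀy s.t. Aᵀy ≥ c, y ≥ 0.

Minimize: z = 12y1 + 11y2 + 17y3 + 10y4

Subject to:
  3y1 + 3y2 + 5y3 + 3y4 ≥ 12
  4y1 + 5y2 + 2y3 + 4y4 ≥ 17
  y1, y2, y3, y4 ≥ 0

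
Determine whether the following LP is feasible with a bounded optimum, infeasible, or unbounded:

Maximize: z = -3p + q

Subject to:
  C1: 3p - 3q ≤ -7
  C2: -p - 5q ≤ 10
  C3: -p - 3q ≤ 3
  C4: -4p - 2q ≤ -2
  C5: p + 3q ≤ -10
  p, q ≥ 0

Infeasible (no feasible solution exists)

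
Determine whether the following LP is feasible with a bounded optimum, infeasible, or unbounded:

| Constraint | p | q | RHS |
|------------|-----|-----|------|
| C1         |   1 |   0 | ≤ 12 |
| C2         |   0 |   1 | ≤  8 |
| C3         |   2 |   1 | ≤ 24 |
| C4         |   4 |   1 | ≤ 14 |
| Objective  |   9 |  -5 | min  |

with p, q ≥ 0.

Feasible with a bounded optimal solution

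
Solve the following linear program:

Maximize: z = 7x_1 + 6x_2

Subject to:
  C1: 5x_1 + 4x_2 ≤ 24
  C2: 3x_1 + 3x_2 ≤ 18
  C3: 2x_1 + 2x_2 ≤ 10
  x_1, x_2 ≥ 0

Evaluate the objective at each vertex of the feasible region:
  z(0, 0) = 0
  z(4.8, 0) = 33.6
  z(4, 1) = 34  ←
  z(0, 5) = 30
The maximum is at x_1 = 4, x_2 = 1.

x_1 = 4, x_2 = 1, z = 34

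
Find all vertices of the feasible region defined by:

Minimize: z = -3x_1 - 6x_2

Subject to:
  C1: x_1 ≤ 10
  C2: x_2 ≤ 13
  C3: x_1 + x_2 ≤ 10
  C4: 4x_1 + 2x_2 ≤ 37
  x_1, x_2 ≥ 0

(0, 0), (9.25, 0), (8.5, 1.5), (0, 10)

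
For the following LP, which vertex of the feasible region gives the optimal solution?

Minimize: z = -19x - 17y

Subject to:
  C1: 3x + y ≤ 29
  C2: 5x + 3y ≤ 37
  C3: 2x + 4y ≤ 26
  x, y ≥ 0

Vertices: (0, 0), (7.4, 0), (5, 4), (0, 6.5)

Evaluate the objective at each vertex of the feasible region:
  z(0, 0) = 0
  z(7.4, 0) = -140.6
  z(5, 4) = -163  ←
  z(0, 6.5) = -110.5
The minimum is at x = 5, y = 4.

(5, 4)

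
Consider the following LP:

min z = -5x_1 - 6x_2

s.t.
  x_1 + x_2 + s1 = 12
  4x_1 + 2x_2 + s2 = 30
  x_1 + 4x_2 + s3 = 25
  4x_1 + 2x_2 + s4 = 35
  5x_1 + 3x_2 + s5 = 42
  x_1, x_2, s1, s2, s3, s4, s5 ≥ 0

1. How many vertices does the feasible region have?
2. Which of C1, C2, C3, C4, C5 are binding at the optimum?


1. 4
2. C2, C3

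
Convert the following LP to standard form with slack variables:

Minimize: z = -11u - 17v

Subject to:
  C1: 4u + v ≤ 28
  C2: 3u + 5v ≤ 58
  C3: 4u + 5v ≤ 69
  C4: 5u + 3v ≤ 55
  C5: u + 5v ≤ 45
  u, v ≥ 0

min z = -11u - 17v

s.t.
  4u + v + s1 = 28
  3u + 5v + s2 = 58
  4u + 5v + s3 = 69
  5u + 3v + s4 = 55
  u + 5v + s5 = 45
  u, v, s1, s2, s3, s4, s5 ≥ 0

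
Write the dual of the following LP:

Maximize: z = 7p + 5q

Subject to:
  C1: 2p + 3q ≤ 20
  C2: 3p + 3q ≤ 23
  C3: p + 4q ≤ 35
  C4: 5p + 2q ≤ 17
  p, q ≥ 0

Primal max cᵀx s.t. Ax ≤ b, x ≥ 0  →  Dual min bᵀy s.t. Aᵀy ≥ c, y ≥ 0.

Minimize: z = 20y1 + 23y2 + 35y3 + 17y4

Subject to:
  2y1 + 3y2 + y3 + 5y4 ≥ 7
  3y1 + 3y2 + 4y3 + 2y4 ≥ 5
  y1, y2, y3, y4 ≥ 0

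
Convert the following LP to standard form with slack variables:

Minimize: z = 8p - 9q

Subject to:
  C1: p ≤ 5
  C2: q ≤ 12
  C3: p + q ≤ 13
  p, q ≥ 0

min z = 8p - 9q

s.t.
  p + s1 = 5
  q + s2 = 12
  p + q + s3 = 13
  p, q, s1, s2, s3 ≥ 0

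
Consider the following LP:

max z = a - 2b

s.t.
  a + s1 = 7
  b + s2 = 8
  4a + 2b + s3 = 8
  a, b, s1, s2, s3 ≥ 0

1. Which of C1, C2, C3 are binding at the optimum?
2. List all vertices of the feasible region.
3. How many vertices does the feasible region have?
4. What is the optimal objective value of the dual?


1. C3
2. (0, 0), (2, 0), (0, 4)
3. 3
4. 2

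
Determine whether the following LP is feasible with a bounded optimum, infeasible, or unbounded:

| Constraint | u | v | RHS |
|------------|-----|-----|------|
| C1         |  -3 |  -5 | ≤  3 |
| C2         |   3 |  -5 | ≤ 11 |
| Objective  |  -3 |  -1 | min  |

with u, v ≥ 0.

Unbounded (objective can decrease without bound)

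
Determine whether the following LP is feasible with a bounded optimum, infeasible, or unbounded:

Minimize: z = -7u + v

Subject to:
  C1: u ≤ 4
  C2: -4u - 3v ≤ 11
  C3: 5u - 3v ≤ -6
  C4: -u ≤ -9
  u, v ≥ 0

Infeasible (no feasible solution exists)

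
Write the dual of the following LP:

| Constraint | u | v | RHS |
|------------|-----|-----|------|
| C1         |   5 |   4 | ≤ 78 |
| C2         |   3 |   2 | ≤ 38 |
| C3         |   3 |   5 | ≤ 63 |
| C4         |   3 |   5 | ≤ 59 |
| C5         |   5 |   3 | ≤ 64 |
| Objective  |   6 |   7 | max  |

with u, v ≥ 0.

Primal max cᵀx s.t. Ax ≤ b, x ≥ 0  →  Dual min bᵀy s.t. Aᵀy ≥ c, y ≥ 0.

Minimize: z = 78y1 + 38y2 + 63y3 + 59y4 + 64y5

Subject to:
  5y1 + 3y2 + 3y3 + 3y4 + 5y5 ≥ 6
  4y1 + 2y2 + 5y3 + 5y4 + 3y5 ≥ 7
  y1, y2, y3, y4, y5 ≥ 0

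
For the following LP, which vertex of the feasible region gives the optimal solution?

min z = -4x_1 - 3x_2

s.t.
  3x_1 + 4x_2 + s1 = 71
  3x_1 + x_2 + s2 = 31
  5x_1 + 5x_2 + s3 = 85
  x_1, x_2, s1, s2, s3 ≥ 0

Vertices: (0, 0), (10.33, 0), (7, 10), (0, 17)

Evaluate the objective at each vertex of the feasible region:
  z(0, 0) = 0
  z(10.33, 0) = -41.33
  z(7, 10) = -58  ←
  z(0, 17) = -51
The minimum is at x_1 = 7, x_2 = 10.

(7, 10)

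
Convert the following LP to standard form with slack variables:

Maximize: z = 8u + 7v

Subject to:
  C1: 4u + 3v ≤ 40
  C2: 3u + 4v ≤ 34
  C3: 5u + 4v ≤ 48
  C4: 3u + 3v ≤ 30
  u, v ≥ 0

max z = 8u + 7v

s.t.
  4u + 3v + s1 = 40
  3u + 4v + s2 = 34
  5u + 4v + s3 = 48
  3u + 3v + s4 = 30
  u, v, s1, s2, s3, s4 ≥ 0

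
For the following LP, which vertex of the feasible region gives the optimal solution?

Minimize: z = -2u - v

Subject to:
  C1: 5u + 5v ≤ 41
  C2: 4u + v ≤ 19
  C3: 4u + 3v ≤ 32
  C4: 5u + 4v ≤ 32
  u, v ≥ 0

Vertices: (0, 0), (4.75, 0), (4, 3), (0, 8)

Evaluate the objective at each vertex of the feasible region:
  z(0, 0) = 0
  z(4.75, 0) = -9.5
  z(4, 3) = -11  ←
  z(0, 8) = -8
The minimum is at u = 4, v = 3.

(4, 3)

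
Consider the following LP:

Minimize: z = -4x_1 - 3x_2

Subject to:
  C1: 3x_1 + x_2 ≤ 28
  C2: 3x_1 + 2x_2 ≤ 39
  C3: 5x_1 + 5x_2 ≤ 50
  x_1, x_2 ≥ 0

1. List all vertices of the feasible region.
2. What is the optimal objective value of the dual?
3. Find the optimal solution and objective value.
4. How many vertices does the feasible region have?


1. (0, 0), (9.333, 0), (9, 1), (0, 10)
2. -39
3. x_1 = 9, x_2 = 1, z = -39
4. 4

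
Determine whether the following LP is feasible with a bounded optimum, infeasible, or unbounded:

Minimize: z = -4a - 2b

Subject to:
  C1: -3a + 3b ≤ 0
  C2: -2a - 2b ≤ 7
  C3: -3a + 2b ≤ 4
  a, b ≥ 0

Unbounded (objective can decrease without bound)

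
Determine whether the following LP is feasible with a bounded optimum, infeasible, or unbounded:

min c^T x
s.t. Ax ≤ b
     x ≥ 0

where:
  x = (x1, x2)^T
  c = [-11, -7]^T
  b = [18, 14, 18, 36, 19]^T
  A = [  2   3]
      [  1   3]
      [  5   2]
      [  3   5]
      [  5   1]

Feasible with a bounded optimal solution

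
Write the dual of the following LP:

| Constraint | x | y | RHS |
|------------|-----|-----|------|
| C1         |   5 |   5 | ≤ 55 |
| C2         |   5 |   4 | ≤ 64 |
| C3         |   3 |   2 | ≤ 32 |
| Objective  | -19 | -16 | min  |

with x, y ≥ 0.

Primal min cᵀx s.t. Ax ≤ b, x ≥ 0  →  Dual max −bᵀy s.t. Aᵀy ≥ −c, y ≥ 0.

Maximize: z = -55y1 - 64y2 - 32y3

Subject to:
  5y1 + 5y2 + 3y3 ≥ 19
  5y1 + 4y2 + 2y3 ≥ 16
  y1, y2, y3 ≥ 0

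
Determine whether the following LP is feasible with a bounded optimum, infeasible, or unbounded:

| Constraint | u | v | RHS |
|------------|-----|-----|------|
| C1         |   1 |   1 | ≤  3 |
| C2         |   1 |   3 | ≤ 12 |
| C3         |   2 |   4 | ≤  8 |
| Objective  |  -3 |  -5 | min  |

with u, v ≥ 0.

Feasible with a bounded optimal solution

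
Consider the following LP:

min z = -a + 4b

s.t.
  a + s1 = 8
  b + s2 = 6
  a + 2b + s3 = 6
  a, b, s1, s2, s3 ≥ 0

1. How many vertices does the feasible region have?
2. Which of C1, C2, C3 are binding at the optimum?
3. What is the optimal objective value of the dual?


1. 3
2. C3
3. -6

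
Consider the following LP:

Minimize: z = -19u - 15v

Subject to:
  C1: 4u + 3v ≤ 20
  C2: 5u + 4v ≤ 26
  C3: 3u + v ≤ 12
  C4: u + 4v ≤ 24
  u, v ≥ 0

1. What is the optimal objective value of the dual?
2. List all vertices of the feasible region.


1. -98
2. (0, 0), (4, 0), (3.2, 2.4), (2, 4), (0.5, 5.875), (0, 6)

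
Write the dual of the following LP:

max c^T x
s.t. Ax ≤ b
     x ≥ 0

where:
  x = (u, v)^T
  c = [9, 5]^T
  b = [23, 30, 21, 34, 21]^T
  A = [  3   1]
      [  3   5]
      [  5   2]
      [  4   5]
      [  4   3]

Primal max cᵀx s.t. Ax ≤ b, x ≥ 0  →  Dual min bᵀy s.t. Aᵀy ≥ c, y ≥ 0.

Minimize: z = 23y1 + 30y2 + 21y3 + 34y4 + 21y5

Subject to:
  3y1 + 3y2 + 5y3 + 4y4 + 4y5 ≥ 9
  y1 + 5y2 + 2y3 + 5y4 + 3y5 ≥ 5
  y1, y2, y3, y4, y5 ≥ 0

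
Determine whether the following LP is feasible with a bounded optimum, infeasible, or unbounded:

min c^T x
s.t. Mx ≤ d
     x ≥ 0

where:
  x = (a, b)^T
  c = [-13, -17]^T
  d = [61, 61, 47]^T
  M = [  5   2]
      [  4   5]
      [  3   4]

Feasible with a bounded optimal solution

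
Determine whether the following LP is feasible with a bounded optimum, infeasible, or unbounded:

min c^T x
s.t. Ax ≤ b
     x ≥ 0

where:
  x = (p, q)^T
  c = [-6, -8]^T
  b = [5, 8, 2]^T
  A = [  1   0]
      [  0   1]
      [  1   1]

Feasible with a bounded optimal solution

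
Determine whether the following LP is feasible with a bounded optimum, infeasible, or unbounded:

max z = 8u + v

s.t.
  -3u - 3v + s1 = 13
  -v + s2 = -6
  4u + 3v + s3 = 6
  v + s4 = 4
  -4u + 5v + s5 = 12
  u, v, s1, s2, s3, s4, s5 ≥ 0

Infeasible (no feasible solution exists)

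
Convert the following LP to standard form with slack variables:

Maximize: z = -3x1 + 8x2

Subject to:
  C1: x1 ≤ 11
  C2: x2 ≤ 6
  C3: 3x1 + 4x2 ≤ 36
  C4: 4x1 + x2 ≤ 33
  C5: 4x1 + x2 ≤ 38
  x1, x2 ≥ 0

max z = -3x1 + 8x2

s.t.
  x1 + s1 = 11
  x2 + s2 = 6
  3x1 + 4x2 + s3 = 36
  4x1 + x2 + s4 = 33
  4x1 + x2 + s5 = 38
  x1, x2, s1, s2, s3, s4, s5 ≥ 0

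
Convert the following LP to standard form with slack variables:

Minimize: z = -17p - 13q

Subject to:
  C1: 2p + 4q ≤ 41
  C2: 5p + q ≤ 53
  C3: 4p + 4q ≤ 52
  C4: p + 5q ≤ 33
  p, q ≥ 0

min z = -17p - 13q

s.t.
  2p + 4q + s1 = 41
  5p + q + s2 = 53
  4p + 4q + s3 = 52
  p + 5q + s4 = 33
  p, q, s1, s2, s3, s4 ≥ 0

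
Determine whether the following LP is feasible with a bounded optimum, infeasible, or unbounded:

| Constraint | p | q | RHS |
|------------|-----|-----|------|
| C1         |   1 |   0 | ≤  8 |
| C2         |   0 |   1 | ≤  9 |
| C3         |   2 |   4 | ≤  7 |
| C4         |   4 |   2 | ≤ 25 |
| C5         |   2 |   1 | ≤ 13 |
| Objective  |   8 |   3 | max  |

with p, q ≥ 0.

Feasible with a bounded optimal solution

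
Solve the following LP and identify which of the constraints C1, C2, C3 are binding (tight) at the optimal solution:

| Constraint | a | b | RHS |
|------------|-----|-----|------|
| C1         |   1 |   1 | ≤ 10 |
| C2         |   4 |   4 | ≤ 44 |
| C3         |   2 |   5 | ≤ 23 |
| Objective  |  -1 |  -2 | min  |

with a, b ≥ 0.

At a = 9, b = 1, compute slack b - a·x for each constraint:
  C1: 10 − 10 = 0  (binding)
  C2: 44 − 40 = 4  (slack)
  C3: 23 − 23 = 0  (binding)

Optimal: a = 9, b = 1
Binding: C1, C3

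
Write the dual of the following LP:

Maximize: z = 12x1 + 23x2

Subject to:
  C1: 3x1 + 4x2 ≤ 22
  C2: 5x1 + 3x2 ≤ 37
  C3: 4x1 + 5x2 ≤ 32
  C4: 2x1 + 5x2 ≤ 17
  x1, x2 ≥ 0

Primal max cᵀx s.t. Ax ≤ b, x ≥ 0  →  Dual min bᵀy s.t. Aᵀy ≥ c, y ≥ 0.

Minimize: z = 22y1 + 37y2 + 32y3 + 17y4

Subject to:
  3y1 + 5y2 + 4y3 + 2y4 ≥ 12
  4y1 + 3y2 + 5y3 + 5y4 ≥ 23
  y1, y2, y3, y4 ≥ 0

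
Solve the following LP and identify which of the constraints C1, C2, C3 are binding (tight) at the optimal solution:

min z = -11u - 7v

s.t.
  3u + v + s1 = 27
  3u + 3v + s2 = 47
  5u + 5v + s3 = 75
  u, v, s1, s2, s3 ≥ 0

At u = 6, v = 9, compute slack b - a·x for each constraint:
  C1: 27 − 27 = 0  (binding)
  C2: 47 − 45 = 2  (slack)
  C3: 75 − 75 = 0  (binding)

Optimal: u = 6, v = 9
Binding: C1, C3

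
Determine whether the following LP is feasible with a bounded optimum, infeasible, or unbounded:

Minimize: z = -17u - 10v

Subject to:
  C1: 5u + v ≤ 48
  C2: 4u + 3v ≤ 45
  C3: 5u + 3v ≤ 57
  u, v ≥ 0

Feasible with a bounded optimal solution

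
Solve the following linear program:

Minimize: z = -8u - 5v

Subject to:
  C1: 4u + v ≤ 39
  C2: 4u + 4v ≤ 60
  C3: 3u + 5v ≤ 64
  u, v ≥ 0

Evaluate the objective at each vertex of the feasible region:
  z(0, 0) = 0
  z(9.75, 0) = -78
  z(8, 7) = -99  ←
  z(5.5, 9.5) = -91.5
  z(0, 12.8) = -64
The minimum is at u = 8, v = 7.

u = 8, v = 7, z = -99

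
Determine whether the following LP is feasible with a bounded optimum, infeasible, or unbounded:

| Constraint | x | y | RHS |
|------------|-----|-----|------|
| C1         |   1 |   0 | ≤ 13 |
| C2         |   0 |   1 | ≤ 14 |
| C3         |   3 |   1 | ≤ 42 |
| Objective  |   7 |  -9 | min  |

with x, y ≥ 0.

Feasible with a bounded optimal solution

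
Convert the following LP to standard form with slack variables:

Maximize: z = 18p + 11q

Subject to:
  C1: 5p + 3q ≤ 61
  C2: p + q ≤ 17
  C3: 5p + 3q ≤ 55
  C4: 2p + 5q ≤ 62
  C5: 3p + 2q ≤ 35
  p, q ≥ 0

max z = 18p + 11q

s.t.
  5p + 3q + s1 = 61
  p + q + s2 = 17
  5p + 3q + s3 = 55
  2p + 5q + s4 = 62
  3p + 2q + s5 = 35
  p, q, s1, s2, s3, s4, s5 ≥ 0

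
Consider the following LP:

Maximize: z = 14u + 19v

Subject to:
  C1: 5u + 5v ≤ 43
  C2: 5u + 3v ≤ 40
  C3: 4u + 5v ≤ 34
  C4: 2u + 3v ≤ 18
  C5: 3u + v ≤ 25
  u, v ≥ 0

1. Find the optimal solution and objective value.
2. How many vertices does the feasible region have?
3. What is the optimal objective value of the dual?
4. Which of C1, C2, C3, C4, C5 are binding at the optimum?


1. u = 6, v = 2, z = 122
2. 5
3. 122
4. C3, C4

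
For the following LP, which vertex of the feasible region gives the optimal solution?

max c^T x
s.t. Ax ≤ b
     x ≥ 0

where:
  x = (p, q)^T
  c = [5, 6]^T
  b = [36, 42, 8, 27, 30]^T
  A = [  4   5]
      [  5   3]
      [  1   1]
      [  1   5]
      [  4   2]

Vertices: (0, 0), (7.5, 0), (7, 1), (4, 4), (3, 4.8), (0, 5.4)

Evaluate the objective at each vertex of the feasible region:
  z(0, 0) = 0
  z(7.5, 0) = 37.5
  z(7, 1) = 41
  z(4, 4) = 44  ←
  z(3, 4.8) = 43.8
  z(0, 5.4) = 32.4
The maximum is at p = 4, q = 4.

(4, 4)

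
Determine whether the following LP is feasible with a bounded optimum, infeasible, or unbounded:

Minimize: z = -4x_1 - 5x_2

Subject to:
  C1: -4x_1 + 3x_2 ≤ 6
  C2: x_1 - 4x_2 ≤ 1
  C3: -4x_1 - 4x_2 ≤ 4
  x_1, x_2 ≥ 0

Unbounded (objective can decrease without bound)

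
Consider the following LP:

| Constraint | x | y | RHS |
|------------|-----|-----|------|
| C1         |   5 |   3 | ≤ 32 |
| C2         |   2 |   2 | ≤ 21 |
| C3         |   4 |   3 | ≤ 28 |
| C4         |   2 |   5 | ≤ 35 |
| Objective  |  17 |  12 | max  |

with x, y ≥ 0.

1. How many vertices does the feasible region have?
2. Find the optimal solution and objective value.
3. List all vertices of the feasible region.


1. 5
2. x = 4, y = 4, z = 116
3. (0, 0), (6.4, 0), (4, 4), (2.5, 6), (0, 7)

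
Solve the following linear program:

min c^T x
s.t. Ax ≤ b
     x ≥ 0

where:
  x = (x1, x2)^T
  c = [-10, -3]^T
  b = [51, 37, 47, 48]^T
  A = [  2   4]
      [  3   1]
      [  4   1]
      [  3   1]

Evaluate the objective at each vertex of the feasible region:
  z(0, 0) = 0
  z(11.75, 0) = -117.5
  z(10, 7) = -121  ←
  z(9.7, 7.9) = -120.7
  z(0, 12.75) = -38.25
The minimum is at x1 = 10, x2 = 7.

x1 = 10, x2 = 7, z = -121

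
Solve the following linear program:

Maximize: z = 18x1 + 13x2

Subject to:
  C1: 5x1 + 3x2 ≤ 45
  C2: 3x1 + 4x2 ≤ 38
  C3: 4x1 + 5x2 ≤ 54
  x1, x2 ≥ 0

Evaluate the objective at each vertex of the feasible region:
  z(0, 0) = 0
  z(9, 0) = 162
  z(6, 5) = 173  ←
  z(0, 9.5) = 123.5
The maximum is at x1 = 6, x2 = 5.

x1 = 6, x2 = 5, z = 173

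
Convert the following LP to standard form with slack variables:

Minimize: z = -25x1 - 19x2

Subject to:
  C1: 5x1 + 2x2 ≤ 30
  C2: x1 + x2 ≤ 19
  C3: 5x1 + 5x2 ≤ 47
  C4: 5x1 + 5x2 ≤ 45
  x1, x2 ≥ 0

min z = -25x1 - 19x2

s.t.
  5x1 + 2x2 + s1 = 30
  x1 + x2 + s2 = 19
  5x1 + 5x2 + s3 = 47
  5x1 + 5x2 + s4 = 45
  x1, x2, s1, s2, s3, s4 ≥ 0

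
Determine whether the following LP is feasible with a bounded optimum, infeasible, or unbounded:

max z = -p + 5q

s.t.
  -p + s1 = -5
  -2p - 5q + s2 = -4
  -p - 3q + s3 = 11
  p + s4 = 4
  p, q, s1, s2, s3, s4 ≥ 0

Infeasible (no feasible solution exists)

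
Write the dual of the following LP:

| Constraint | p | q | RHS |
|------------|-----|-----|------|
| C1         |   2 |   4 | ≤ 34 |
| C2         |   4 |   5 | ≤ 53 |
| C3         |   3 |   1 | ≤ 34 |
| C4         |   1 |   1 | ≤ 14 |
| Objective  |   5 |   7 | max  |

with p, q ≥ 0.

Primal max cᵀx s.t. Ax ≤ b, x ≥ 0  →  Dual min bᵀy s.t. Aᵀy ≥ c, y ≥ 0.

Minimize: z = 34y1 + 53y2 + 34y3 + 14y4

Subject to:
  2y1 + 4y2 + 3y3 + y4 ≥ 5
  4y1 + 5y2 + y3 + y4 ≥ 7
  y1, y2, y3, y4 ≥ 0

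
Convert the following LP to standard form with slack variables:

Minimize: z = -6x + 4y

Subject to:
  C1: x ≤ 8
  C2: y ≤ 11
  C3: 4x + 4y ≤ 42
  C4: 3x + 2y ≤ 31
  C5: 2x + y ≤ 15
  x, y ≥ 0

min z = -6x + 4y

s.t.
  x + s1 = 8
  y + s2 = 11
  4x + 4y + s3 = 42
  3x + 2y + s4 = 31
  2x + y + s5 = 15
  x, y, s1, s2, s3, s4, s5 ≥ 0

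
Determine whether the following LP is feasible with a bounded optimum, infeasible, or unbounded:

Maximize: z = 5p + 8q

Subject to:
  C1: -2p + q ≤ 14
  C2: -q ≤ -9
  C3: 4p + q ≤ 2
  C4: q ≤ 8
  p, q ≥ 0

Infeasible (no feasible solution exists)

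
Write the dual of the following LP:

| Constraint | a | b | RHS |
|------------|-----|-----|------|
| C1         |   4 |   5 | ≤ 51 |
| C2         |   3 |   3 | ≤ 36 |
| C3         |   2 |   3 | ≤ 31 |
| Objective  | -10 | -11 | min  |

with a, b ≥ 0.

Primal min cᵀx s.t. Ax ≤ b, x ≥ 0  →  Dual max −bᵀy s.t. Aᵀy ≥ −c, y ≥ 0.

Maximize: z = -51y1 - 36y2 - 31y3

Subject to:
  4y1 + 3y2 + 2y3 ≥ 10
  5y1 + 3y2 + 3y3 ≥ 11
  y1, y2, y3 ≥ 0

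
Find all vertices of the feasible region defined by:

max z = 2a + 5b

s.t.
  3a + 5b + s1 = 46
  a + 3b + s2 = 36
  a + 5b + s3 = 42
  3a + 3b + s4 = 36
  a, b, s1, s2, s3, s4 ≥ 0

(0, 0), (12, 0), (7, 5), (2, 8), (0, 8.4)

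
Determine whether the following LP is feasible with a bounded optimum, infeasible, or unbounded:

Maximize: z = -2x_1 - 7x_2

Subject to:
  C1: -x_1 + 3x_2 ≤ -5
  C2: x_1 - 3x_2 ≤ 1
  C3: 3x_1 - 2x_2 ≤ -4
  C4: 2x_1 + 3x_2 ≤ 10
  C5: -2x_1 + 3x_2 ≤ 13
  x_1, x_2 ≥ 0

Infeasible (no feasible solution exists)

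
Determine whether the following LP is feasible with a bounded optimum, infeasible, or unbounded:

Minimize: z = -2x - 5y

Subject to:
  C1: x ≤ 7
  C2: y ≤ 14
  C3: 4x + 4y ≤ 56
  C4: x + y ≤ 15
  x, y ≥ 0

Feasible with a bounded optimal solution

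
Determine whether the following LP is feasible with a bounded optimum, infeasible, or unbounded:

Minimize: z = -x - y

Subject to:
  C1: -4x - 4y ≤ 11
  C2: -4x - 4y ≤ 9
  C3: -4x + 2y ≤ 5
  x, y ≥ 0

Unbounded (objective can decrease without bound)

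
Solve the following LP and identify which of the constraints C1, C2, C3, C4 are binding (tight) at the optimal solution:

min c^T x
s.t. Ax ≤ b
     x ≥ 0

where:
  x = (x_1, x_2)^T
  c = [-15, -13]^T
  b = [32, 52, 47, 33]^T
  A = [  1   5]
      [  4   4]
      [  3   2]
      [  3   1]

At x_1 = 10, x_2 = 3, compute slack b - a·x for each constraint:
  C1: 32 − 25 = 7  (slack)
  C2: 52 − 52 = 0  (binding)
  C3: 47 − 36 = 11  (slack)
  C4: 33 − 33 = 0  (binding)

Optimal: x_1 = 10, x_2 = 3
Binding: C2, C4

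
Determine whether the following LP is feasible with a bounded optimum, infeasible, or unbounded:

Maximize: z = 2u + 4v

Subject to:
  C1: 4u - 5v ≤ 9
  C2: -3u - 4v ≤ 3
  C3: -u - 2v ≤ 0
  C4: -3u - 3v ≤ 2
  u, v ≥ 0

Unbounded (objective can increase without bound)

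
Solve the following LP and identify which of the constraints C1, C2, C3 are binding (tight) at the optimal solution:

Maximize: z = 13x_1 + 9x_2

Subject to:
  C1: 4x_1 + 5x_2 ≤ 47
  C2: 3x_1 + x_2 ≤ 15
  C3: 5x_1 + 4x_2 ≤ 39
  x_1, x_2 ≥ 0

At x_1 = 3, x_2 = 6, compute slack b - a·x for each constraint:
  C1: 47 − 42 = 5  (slack)
  C2: 15 − 15 = 0  (binding)
  C3: 39 − 39 = 0  (binding)

Optimal: x_1 = 3, x_2 = 6
Binding: C2, C3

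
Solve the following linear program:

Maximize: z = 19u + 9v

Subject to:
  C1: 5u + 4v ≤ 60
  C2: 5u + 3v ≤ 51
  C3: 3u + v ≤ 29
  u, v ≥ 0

Evaluate the objective at each vertex of the feasible region:
  z(0, 0) = 0
  z(9.667, 0) = 183.7
  z(9, 2) = 189  ←
  z(4.8, 9) = 172.2
  z(0, 15) = 135
The maximum is at u = 9, v = 2.

u = 9, v = 2, z = 189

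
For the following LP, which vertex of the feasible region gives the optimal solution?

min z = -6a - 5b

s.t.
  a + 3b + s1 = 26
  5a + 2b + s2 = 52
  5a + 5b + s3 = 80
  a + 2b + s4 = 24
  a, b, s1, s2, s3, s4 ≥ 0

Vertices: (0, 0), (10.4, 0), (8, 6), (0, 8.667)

Evaluate the objective at each vertex of the feasible region:
  z(0, 0) = 0
  z(10.4, 0) = -62.4
  z(8, 6) = -78  ←
  z(0, 8.667) = -43.33
The minimum is at a = 8, b = 6.

(8, 6)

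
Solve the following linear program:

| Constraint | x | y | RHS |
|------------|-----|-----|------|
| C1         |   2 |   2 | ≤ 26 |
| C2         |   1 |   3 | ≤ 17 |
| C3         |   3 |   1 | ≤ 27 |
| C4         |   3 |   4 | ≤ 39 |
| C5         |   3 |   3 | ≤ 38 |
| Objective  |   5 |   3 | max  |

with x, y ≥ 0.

Evaluate the objective at each vertex of the feasible region:
  z(0, 0) = 0
  z(9, 0) = 45
  z(8, 3) = 49  ←
  z(0, 5.667) = 17
The maximum is at x = 8, y = 3.

x = 8, y = 3, z = 49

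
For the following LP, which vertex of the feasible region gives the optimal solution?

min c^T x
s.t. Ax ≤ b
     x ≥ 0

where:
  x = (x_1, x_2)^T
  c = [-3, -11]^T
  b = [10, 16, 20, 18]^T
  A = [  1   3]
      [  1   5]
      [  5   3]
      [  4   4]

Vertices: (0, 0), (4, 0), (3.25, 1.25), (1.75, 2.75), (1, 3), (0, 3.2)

Evaluate the objective at each vertex of the feasible region:
  z(0, 0) = 0
  z(4, 0) = -12
  z(3.25, 1.25) = -23.5
  z(1.75, 2.75) = -35.5
  z(1, 3) = -36  ←
  z(0, 3.2) = -35.2
The minimum is at x_1 = 1, x_2 = 3.

(1, 3)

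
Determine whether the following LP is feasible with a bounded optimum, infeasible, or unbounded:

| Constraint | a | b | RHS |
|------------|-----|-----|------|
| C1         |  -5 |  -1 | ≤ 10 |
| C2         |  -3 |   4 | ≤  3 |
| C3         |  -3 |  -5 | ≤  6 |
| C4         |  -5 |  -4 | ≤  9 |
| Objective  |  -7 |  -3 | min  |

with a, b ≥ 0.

Unbounded (objective can decrease without bound)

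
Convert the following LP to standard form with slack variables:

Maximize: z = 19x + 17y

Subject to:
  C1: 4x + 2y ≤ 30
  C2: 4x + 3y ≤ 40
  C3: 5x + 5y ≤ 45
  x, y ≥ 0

max z = 19x + 17y

s.t.
  4x + 2y + s1 = 30
  4x + 3y + s2 = 40
  5x + 5y + s3 = 45
  x, y, s1, s2, s3 ≥ 0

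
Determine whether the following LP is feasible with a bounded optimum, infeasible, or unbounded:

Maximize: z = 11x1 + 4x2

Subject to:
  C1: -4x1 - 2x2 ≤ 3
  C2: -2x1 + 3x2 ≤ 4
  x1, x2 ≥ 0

Unbounded (objective can increase without bound)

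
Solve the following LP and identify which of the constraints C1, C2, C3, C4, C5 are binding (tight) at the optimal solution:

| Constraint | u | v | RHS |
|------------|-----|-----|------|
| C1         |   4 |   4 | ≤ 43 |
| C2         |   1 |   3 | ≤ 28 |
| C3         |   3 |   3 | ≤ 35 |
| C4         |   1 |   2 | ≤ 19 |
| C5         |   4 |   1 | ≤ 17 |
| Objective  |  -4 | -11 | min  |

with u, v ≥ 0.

At u = 1, v = 9, compute slack b - a·x for each constraint:
  C1: 43 − 40 = 3  (slack)
  C2: 28 − 28 = 0  (binding)
  C3: 35 − 30 = 5  (slack)
  C4: 19 − 19 = 0  (binding)
  C5: 17 − 13 = 4  (slack)

Optimal: u = 1, v = 9
Binding: C2, C4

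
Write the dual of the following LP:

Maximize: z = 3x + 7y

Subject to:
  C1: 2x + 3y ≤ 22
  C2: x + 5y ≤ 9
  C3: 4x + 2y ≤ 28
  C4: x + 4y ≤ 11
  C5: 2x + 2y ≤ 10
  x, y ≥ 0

Primal max cᵀx s.t. Ax ≤ b, x ≥ 0  →  Dual min bᵀy s.t. Aᵀy ≥ c, y ≥ 0.

Minimize: z = 22y1 + 9y2 + 28y3 + 11y4 + 10y5

Subject to:
  2y1 + y2 + 4y3 + y4 + 2y5 ≥ 3
  3y1 + 5y2 + 2y3 + 4y4 + 2y5 ≥ 7
  y1, y2, y3, y4, y5 ≥ 0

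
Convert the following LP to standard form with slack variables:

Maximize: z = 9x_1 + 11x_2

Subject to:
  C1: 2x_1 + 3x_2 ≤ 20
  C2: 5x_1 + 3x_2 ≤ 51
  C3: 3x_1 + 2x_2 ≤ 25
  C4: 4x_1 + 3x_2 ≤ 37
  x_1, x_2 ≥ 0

max z = 9x_1 + 11x_2

s.t.
  2x_1 + 3x_2 + s1 = 20
  5x_1 + 3x_2 + s2 = 51
  3x_1 + 2x_2 + s3 = 25
  4x_1 + 3x_2 + s4 = 37
  x_1, x_2, s1, s2, s3, s4 ≥ 0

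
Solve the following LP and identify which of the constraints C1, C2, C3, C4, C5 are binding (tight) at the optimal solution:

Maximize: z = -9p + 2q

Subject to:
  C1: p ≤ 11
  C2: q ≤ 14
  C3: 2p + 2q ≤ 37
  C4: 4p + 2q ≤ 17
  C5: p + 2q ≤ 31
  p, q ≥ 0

At p = 0, q = 8.5, compute slack b - a·x for each constraint:
  C1: 11 − 0 = 11  (slack)
  C2: 14 − 8.5 = 5.5  (slack)
  C3: 37 − 17 = 20  (slack)
  C4: 17 − 17 = 0  (binding)
  C5: 31 − 17 = 14  (slack)

Optimal: p = 0, q = 8.5
Binding: C4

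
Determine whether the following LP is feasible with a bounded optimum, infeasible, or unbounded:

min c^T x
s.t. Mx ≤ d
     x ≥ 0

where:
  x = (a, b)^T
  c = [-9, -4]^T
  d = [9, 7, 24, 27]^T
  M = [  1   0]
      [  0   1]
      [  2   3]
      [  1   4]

Feasible with a bounded optimal solution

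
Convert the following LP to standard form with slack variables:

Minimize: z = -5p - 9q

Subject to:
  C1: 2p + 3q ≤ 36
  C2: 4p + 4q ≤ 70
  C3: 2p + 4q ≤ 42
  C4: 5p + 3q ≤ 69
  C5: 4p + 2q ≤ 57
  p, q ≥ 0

min z = -5p - 9q

s.t.
  2p + 3q + s1 = 36
  4p + 4q + s2 = 70
  2p + 4q + s3 = 42
  5p + 3q + s4 = 69
  4p + 2q + s5 = 57
  p, q, s1, s2, s3, s4, s5 ≥ 0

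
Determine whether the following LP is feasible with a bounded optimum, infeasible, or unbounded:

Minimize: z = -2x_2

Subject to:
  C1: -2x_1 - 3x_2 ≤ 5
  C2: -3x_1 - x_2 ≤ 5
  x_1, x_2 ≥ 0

Unbounded (objective can decrease without bound)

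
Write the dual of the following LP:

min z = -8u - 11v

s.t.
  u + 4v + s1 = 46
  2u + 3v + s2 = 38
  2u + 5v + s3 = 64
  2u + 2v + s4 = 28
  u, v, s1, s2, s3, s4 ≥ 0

Primal min cᵀx s.t. Ax ≤ b, x ≥ 0  →  Dual max −bᵀy s.t. Aᵀy ≥ −c, y ≥ 0.

Maximize: z = -46y1 - 38y2 - 64y3 - 28y4

Subject to:
  y1 + 2y2 + 2y3 + 2y4 ≥ 8
  4y1 + 3y2 + 5y3 + 2y4 ≥ 11
  y1, y2, y3, y4 ≥ 0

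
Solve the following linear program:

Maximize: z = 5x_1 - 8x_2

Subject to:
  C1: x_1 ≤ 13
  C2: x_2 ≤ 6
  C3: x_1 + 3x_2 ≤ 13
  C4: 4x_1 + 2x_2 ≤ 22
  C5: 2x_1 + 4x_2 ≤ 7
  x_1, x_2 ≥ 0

Evaluate the objective at each vertex of the feasible region:
  z(0, 0) = 0
  z(3.5, 0) = 17.5  ←
  z(0, 1.75) = -14
The maximum is at x_1 = 3.5, x_2 = 0.

x_1 = 3.5, x_2 = 0, z = 17.5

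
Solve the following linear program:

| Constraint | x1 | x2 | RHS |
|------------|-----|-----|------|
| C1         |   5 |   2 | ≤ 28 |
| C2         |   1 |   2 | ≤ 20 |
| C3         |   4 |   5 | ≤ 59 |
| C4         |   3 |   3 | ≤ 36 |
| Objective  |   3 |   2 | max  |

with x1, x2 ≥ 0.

Evaluate the objective at each vertex of the feasible region:
  z(0, 0) = 0
  z(5.6, 0) = 16.8
  z(2, 9) = 24  ←
  z(0, 10) = 20
The maximum is at x1 = 2, x2 = 9.

x1 = 2, x2 = 9, z = 24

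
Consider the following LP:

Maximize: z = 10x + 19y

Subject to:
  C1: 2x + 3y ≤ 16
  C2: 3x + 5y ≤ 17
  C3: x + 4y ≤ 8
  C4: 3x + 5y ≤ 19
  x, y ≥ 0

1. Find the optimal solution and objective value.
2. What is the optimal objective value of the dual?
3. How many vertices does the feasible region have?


1. x = 4, y = 1, z = 59
2. 59
3. 4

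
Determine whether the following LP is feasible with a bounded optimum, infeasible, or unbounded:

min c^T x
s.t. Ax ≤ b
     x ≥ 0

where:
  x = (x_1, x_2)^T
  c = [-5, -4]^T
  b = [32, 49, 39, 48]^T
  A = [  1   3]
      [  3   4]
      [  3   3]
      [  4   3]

Feasible with a bounded optimal solution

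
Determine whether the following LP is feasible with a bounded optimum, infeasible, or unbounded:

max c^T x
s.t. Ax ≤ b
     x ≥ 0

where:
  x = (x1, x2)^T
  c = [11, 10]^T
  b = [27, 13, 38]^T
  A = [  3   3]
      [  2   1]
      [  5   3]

Feasible with a bounded optimal solution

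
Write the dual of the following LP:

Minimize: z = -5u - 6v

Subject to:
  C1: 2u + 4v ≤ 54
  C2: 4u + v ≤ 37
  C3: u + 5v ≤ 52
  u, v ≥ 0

Primal min cᵀx s.t. Ax ≤ b, x ≥ 0  →  Dual max −bᵀy s.t. Aᵀy ≥ −c, y ≥ 0.

Maximize: z = -54y1 - 37y2 - 52y3

Subject to:
  2y1 + 4y2 + y3 ≥ 5
  4y1 + y2 + 5y3 ≥ 6
  y1, y2, y3 ≥ 0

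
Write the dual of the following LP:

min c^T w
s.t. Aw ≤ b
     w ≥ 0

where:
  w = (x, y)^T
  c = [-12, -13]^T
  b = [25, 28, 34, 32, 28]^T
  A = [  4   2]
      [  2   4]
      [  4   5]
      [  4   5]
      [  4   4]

Primal min cᵀx s.t. Ax ≤ b, x ≥ 0  →  Dual max −bᵀy s.t. Aᵀy ≥ −c, y ≥ 0.

Maximize: z = -25y1 - 28y2 - 34y3 - 32y4 - 28y5

Subject to:
  4y1 + 2y2 + 4y3 + 4y4 + 4y5 ≥ 12
  2y1 + 4y2 + 5y3 + 5y4 + 4y5 ≥ 13
  y1, y2, y3, y4, y5 ≥ 0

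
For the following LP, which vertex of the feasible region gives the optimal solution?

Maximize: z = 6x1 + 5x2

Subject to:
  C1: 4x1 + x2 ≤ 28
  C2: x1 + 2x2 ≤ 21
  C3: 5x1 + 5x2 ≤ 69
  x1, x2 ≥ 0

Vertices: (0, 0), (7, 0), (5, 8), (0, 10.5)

Evaluate the objective at each vertex of the feasible region:
  z(0, 0) = 0
  z(7, 0) = 42
  z(5, 8) = 70  ←
  z(0, 10.5) = 52.5
The maximum is at x1 = 5, x2 = 8.

(5, 8)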